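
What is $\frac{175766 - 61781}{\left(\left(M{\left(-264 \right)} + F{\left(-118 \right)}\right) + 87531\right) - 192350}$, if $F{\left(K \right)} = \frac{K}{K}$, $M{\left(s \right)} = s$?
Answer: $- \frac{113985}{105082} \approx -1.0847$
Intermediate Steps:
$F{\left(K \right)} = 1$
$\frac{175766 - 61781}{\left(\left(M{\left(-264 \right)} + F{\left(-118 \right)}\right) + 87531\right) - 192350} = \frac{175766 - 61781}{\left(\left(-264 + 1\right) + 87531\right) - 192350} = \frac{113985}{\left(-263 + 87531\right) - 192350} = \frac{113985}{87268 - 192350} = \frac{113985}{-105082} = 113985 \left(- \frac{1}{105082}\right) = - \frac{113985}{105082}$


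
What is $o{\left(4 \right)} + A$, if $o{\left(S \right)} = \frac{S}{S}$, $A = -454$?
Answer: $-453$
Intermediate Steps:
$o{\left(S \right)} = 1$
$o{\left(4 \right)} + A = 1 - 454 = -453$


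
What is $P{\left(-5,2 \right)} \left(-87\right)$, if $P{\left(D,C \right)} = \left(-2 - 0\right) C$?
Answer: $348$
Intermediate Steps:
$P{\left(D,C \right)} = - 2 C$ ($P{\left(D,C \right)} = \left(-2 + 0\right) C = - 2 C$)
$P{\left(-5,2 \right)} \left(-87\right) = \left(-2\right) 2 \left(-87\right) = \left(-4\right) \left(-87\right) = 348$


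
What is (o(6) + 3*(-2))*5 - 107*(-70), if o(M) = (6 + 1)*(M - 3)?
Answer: 7565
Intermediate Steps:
o(M) = -21 + 7*M (o(M) = 7*(-3 + M) = -21 + 7*M)
(o(6) + 3*(-2))*5 - 107*(-70) = ((-21 + 7*6) + 3*(-2))*5 - 107*(-70) = ((-21 + 42) - 6)*5 + 7490 = (21 - 6)*5 + 7490 = 15*5 + 7490 = 75 + 7490 = 7565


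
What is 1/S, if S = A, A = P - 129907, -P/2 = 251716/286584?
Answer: -35823/4653721390 ≈ -7.6977e-6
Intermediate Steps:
P = -62929/35823 (P = -503432/286584 = -2*62929/71646 = -62929/35823 ≈ -1.7567)
A = -4653721390/35823 (A = -62929/35823 - 129907 = -4653721390/35823 ≈ -1.2991e+5)
S = -4653721390/35823 ≈ -1.2991e+5
1/S = 1/(-4653721390/35823) = -35823/4653721390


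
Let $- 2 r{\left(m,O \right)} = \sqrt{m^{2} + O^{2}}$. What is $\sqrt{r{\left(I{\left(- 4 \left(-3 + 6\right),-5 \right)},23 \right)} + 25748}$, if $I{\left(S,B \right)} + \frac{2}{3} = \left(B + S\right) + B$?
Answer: $\frac{\sqrt{926928 - 6 \sqrt{9385}}}{6} \approx 160.41$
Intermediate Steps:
$I{\left(S,B \right)} = - \frac{2}{3} + S + 2 B$ ($I{\left(S,B \right)} = - \frac{2}{3} + \left(\left(B + S\right) + B\right) = - \frac{2}{3} + \left(S + 2 B\right) = - \frac{2}{3} + S + 2 B$)
$r{\left(m,O \right)} = - \frac{\sqrt{O^{2} + m^{2}}}{2}$ ($r{\left(m,O \right)} = - \frac{\sqrt{m^{2} + O^{2}}}{2} = - \frac{\sqrt{O^{2} + m^{2}}}{2}$)
$\sqrt{r{\left(I{\left(- 4 \left(-3 + 6\right),-5 \right)},23 \right)} + 25748} = \sqrt{- \frac{\sqrt{23^{2} + \left(- \frac{2}{3} - 4 \left(-3 + 6\right) + 2 \left(-5\right)\right)^{2}}}{2} + 25748} = \sqrt{- \frac{\sqrt{529 + \left(- \frac{2}{3} - 12 - 10\right)^{2}}}{2} + 25748} = \sqrt{- \frac{\sqrt{529 + \left(- \frac{68}{3}\right)^{2}}}{2} + 25748} = \sqrt{- \frac{\sqrt{529 + \frac{4624}{9}}}{2} + 25748} = \sqrt{- \frac{\sqrt{\frac{9385}{9}}}{2} + 25748} = \sqrt{- \frac{\frac{1}{3} \sqrt{9385}}{2} + 25748} = \sqrt{- \frac{\sqrt{9385}}{6} + 25748} = \sqrt{25748 - \frac{\sqrt{9385}}{6}}$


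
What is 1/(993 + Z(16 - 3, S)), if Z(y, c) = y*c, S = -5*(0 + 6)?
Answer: 1/603 ≈ 0.0016584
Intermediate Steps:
S = -30 (S = -5*6 = -30)
Z(y, c) = c*y
1/(993 + Z(16 - 3, S)) = 1/(993 - 30*(16 - 3)) = 1/(993 - 30*13) = 1/(993 - 390) = 1/603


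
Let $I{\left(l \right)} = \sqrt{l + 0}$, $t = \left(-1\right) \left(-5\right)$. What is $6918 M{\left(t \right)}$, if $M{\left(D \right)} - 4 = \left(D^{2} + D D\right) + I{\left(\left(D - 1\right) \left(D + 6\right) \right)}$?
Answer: $373572 + 13836 \sqrt{11} \approx 4.1946 \cdot 10^{5}$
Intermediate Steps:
$t = 5$
$I{\left(l \right)} = \sqrt{l}$
$M{\left(D \right)} = 4 + \sqrt{\left(-1 + D\right) \left(6 + D\right)} + 2 D^{2}$ ($M{\left(D \right)} = 4 + \left(\left(D^{2} + D D\right) + \sqrt{\left(D - 1\right) \left(D + 6\right)}\right) = 4 + \left(\left(D^{2} + D^{2}\right) + \sqrt{\left(-1 + D\right) \left(6 + D\right)}\right) = 4 + \left(2 D^{2} + \sqrt{\left(-1 + D\right) \left(6 + D\right)}\right) = 4 + \left(\sqrt{\left(-1 + D\right) \left(6 + D\right)} + 2 D^{2}\right) = 4 + \sqrt{\left(-1 + D\right) \left(6 + D\right)} + 2 D^{2}$)
$6918 M{\left(t \right)} = 6918 \left(4 + \sqrt{-6 + 5^{2} + 5 \cdot 5} + 2 \cdot 5^{2}\right) = 6918 \left(4 + \sqrt{-6 + 25 + 25} + 2 \cdot 25\right) = 6918 \left(4 + \sqrt{44} + 50\right) = 6918 \left(4 + 2 \sqrt{11} + 50\right) = 6918 \left(54 + 2 \sqrt{11}\right) = 373572 + 13836 \sqrt{11}$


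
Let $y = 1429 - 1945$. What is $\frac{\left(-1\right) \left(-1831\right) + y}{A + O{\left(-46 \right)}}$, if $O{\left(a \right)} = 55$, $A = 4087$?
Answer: $\frac{1315}{4142} \approx 0.31748$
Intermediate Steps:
$y = -516$ ($y = 1429 - 1945 = -516$)
$\frac{\left(-1\right) \left(-1831\right) + y}{A + O{\left(-46 \right)}} = \frac{\left(-1\right) \left(-1831\right) - 516}{4087 + 55} = \frac{1831 - 516}{4142} = 1315 \cdot \frac{1}{4142} = \frac{1315}{4142}$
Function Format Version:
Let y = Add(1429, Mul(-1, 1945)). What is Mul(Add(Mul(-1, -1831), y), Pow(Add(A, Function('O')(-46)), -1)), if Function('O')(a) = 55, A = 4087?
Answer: Rational(1315, 4142) ≈ 0.31748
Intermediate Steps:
y = -516 (y = Add(1429, -1945) = -516)
Mul(Add(Mul(-1, -1831), y), Pow(Add(A, Function('O')(-46)), -1)) = Mul(Add(Mul(-1, -1831), -516), Pow(Add(4087, 55), -1)) = Mul(Add(1831, -516), Pow(4142, -1)) = Mul(1315, Rational(1, 4142)) = Rational(1315, 4142)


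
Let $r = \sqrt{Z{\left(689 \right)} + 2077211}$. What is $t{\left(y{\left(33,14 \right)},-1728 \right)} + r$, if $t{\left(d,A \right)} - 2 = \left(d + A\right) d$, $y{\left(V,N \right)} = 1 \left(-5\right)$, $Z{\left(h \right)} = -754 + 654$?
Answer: $8667 + \sqrt{2077111} \approx 10108.0$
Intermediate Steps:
$Z{\left(h \right)} = -100$
$y{\left(V,N \right)} = -5$
$t{\left(d,A \right)} = 2 + d \left(A + d\right)$ ($t{\left(d,A \right)} = 2 + \left(d + A\right) d = 2 + \left(A + d\right) d = 2 + d \left(A + d\right)$)
$r = \sqrt{2077111}$ ($r = \sqrt{-100 + 2077211} = \sqrt{2077111} \approx 1441.2$)
$t{\left(y{\left(33,14 \right)},-1728 \right)} + r = \left(2 + \left(-5\right)^{2} - -8640\right) + \sqrt{2077111} = \left(2 + 25 + 8640\right) + \sqrt{2077111} = 8667 + \sqrt{2077111}$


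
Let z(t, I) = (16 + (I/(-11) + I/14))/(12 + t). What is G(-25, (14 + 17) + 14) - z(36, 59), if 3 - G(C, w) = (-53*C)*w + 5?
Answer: -440765071/7392 ≈ -59627.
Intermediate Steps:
z(t, I) = (16 - 3*I/154)/(12 + t) (z(t, I) = (16 + (I*(-1/11) + I*(1/14)))/(12 + t) = (16 + (-I/11 + I/14))/(12 + t) = (16 - 3*I/154)/(12 + t))
G(C, w) = -2 + 53*C*w (G(C, w) = 3 - ((-53*C)*w + 5) = 3 - (-53*C*w + 5) = 3 - (5 - 53*C*w) = 3 + (-5 + 53*C*w) = -2 + 53*C*w)
G(-25, (14 + 17) + 14) - z(36, 59) = (-2 + 53*(-25)*((14 + 17) + 14)) - (2464 - 3*59)/(154*(12 + 36)) = (-2 + 53*(-25)*(31 + 14)) - (2464 - 177)/(154*48) = (-2 + 53*(-25)*45) - 2287/(154*48) = (-2 - 59625) - 1*2287/7392 = -59627 - 2287/7392 = -440765071/7392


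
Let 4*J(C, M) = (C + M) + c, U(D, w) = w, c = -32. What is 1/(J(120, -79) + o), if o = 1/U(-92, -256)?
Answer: 256/575 ≈ 0.44522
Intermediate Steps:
J(C, M) = -8 + C/4 + M/4 (J(C, M) = ((C + M) - 32)/4 = (-32 + C + M)/4 = -8 + C/4 + M/4)
o = -1/256 (o = 1/(-256) = -1/256 ≈ -0.0039063)
1/(J(120, -79) + o) = 1/((-8 + (¼)*120 + (¼)*(-79)) - 1/256) = 1/((-8 + 30 - 79/4) - 1/256) = 1/(9/4 - 1/256) = 1/(575/256) = 256/575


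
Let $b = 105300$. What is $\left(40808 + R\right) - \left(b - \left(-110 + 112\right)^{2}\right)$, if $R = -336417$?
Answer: $-400905$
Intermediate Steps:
$\left(40808 + R\right) - \left(b - \left(-110 + 112\right)^{2}\right) = \left(40808 - 336417\right) + \left(\left(-110 + 112\right)^{2} - 105300\right) = -295609 - \left(105300 - 2^{2}\right) = -295609 + \left(4 - 105300\right) = -295609 - 105296 = -400905$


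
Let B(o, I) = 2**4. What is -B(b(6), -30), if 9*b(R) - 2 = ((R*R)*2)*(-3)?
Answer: -16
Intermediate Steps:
b(R) = 2/9 - 2*R**2/3 (b(R) = 2/9 + (((R*R)*2)*(-3))/9 = 2/9 + ((R**2*2)*(-3))/9 = 2/9 + ((2*R**2)*(-3))/9 = 2/9 + (-6*R**2)/9 = 2/9 - 2*R**2/3)
B(o, I) = 16
-B(b(6), -30) = -1*16 = -16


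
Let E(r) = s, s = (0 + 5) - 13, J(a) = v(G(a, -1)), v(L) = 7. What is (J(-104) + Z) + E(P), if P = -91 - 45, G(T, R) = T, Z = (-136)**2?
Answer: 18495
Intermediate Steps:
Z = 18496
J(a) = 7
P = -136
s = -8 (s = 5 - 13 = -8)
E(r) = -8
(J(-104) + Z) + E(P) = (7 + 18496) - 8 = 18503 - 8 = 18495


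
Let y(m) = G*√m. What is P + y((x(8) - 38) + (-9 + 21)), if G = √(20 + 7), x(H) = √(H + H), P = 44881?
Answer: 44881 + 3*I*√66 ≈ 44881.0 + 24.372*I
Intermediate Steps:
x(H) = √2*√H (x(H) = √(2*H) = √2*√H)
G = 3*√3 (G = √27 = 3*√3 ≈ 5.1962)
y(m) = 3*√3*√m (y(m) = (3*√3)*√m = 3*√3*√m)
P + y((x(8) - 38) + (-9 + 21)) = 44881 + 3*√3*√((√2*√8 - 38) + (-9 + 21)) = 44881 + 3*√3*√((√2*(2*√2) - 38) + 12) = 44881 + 3*√3*√((4 - 38) + 12) = 44881 + 3*√3*√(-34 + 12) = 44881 + 3*√3*√(-22) = 44881 + 3*√3*(I*√22) = 44881 + 3*I*√66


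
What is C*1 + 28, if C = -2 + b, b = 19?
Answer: 45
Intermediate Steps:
C = 17 (C = -2 + 19 = 17)
C*1 + 28 = 17*1 + 28 = 17 + 28 = 45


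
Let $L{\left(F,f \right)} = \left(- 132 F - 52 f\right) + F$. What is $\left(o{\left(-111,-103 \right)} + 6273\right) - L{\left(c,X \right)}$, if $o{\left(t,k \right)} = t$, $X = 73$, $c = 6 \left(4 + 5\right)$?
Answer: $17032$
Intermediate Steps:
$c = 54$ ($c = 6 \cdot 9 = 54$)
$L{\left(F,f \right)} = - 131 F - 52 f$
$\left(o{\left(-111,-103 \right)} + 6273\right) - L{\left(c,X \right)} = \left(-111 + 6273\right) - \left(\left(-131\right) 54 - 3796\right) = 6162 - \left(-7074 - 3796\right) = 6162 - -10870 = 6162 + 10870 = 17032$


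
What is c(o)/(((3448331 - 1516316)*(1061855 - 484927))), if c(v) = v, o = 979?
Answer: 89/101330322720 ≈ 8.7832e-10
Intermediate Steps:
c(o)/(((3448331 - 1516316)*(1061855 - 484927))) = 979/(((3448331 - 1516316)*(1061855 - 484927))) = 979/((1932015*576928)) = 979/1114633549920 = 979*(1/1114633549920) = 89/101330322720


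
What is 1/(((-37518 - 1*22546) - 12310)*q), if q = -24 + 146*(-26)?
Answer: 1/276468680 ≈ 3.6170e-9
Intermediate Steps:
q = -3820 (q = -24 - 3796 = -3820)
1/(((-37518 - 1*22546) - 12310)*q) = 1/((-37518 - 1*22546) - 12310*(-3820)) = -1/3820/((-37518 - 22546) - 12310) = -1/3820/(-60064 - 12310) = -1/3820/(-72374) = -1/72374*(-1/3820) = 1/276468680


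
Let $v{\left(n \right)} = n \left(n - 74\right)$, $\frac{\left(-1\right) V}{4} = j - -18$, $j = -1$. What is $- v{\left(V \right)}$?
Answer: $-9656$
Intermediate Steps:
$V = -68$ ($V = - 4 \left(-1 - -18\right) = - 4 \left(-1 + 18\right) = \left(-4\right) 17 = -68$)
$v{\left(n \right)} = n \left(-74 + n\right)$
$- v{\left(V \right)} = - \left(-68\right) \left(-74 - 68\right) = - \left(-68\right) \left(-142\right) = \left(-1\right) 9656 = -9656$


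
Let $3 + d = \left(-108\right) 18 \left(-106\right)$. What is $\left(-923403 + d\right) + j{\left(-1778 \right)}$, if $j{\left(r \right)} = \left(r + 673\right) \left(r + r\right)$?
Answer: $3212038$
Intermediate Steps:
$d = 206061$ ($d = -3 + \left(-108\right) 18 \left(-106\right) = -3 - -206064 = -3 + 206064 = 206061$)
$j{\left(r \right)} = 2 r \left(673 + r\right)$ ($j{\left(r \right)} = \left(673 + r\right) 2 r = 2 r \left(673 + r\right)$)
$\left(-923403 + d\right) + j{\left(-1778 \right)} = \left(-923403 + 206061\right) + 2 \left(-1778\right) \left(673 - 1778\right) = -717342 + 2 \left(-1778\right) \left(-1105\right) = -717342 + 3929380 = 3212038$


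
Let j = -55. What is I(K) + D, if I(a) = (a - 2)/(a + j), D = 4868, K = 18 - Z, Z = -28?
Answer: 43768/9 ≈ 4863.1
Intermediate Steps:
K = 46 (K = 18 - 1*(-28) = 18 + 28 = 46)
I(a) = (-2 + a)/(-55 + a) (I(a) = (a - 2)/(a - 55) = (-2 + a)/(-55 + a))
I(K) + D = (-2 + 46)/(-55 + 46) + 4868 = 44/(-9) + 4868 = -⅑*44 + 4868 = -44/9 + 4868 = 43768/9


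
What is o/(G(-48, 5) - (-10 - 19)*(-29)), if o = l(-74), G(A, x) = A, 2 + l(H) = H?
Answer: 76/889 ≈ 0.085489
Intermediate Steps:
l(H) = -2 + H
o = -76 (o = -2 - 74 = -76)
o/(G(-48, 5) - (-10 - 19)*(-29)) = -76/(-48 - (-10 - 19)*(-29)) = -76/(-48 - (-29)*(-29)) = -76/(-48 - 1*841) = -76/(-48 - 841) = -76/(-889) = -76*(-1/889) = 76/889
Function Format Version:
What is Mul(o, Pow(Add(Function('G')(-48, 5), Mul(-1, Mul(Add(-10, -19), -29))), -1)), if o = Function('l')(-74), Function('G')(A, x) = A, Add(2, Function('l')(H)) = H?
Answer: Rational(76, 889) ≈ 0.085489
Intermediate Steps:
Function('l')(H) = Add(-2, H)
o = -76 (o = Add(-2, -74) = -76)
Mul(o, Pow(Add(Function('G')(-48, 5), Mul(-1, Mul(Add(-10, -19), -29))), -1)) = Mul(-76, Pow(Add(-48, Mul(-1, Mul(Add(-10, -19), -29))), -1)) = Mul(-76, Pow(Add(-48, Mul(-1, Mul(-29, -29))), -1)) = Mul(-76, Pow(Add(-48, Mul(-1, 841)), -1)) = Mul(-76, Pow(Add(-48, -841), -1)) = Mul(-76, Pow(-889, -1)) = Mul(-76, Rational(-1, 889)) = Rational(76, 889)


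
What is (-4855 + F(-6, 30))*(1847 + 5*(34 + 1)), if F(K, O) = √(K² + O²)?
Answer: -9816810 + 12132*√26 ≈ -9.7549e+6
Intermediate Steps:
(-4855 + F(-6, 30))*(1847 + 5*(34 + 1)) = (-4855 + √((-6)² + 30²))*(1847 + 5*(34 + 1)) = (-4855 + √(36 + 900))*(1847 + 5*35) = (-4855 + √936)*(1847 + 175) = (-4855 + 6*√26)*2022 = -9816810 + 12132*√26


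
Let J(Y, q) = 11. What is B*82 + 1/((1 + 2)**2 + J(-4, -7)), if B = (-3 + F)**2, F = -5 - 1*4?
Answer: 236161/20 ≈ 11808.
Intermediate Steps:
F = -9 (F = -5 - 4 = -9)
B = 144 (B = (-3 - 9)**2 = (-12)**2 = 144)
B*82 + 1/((1 + 2)**2 + J(-4, -7)) = 144*82 + 1/((1 + 2)**2 + 11) = 11808 + 1/(3**2 + 11) = 11808 + 1/(9 + 11) = 11808 + 1/20 = 236161/20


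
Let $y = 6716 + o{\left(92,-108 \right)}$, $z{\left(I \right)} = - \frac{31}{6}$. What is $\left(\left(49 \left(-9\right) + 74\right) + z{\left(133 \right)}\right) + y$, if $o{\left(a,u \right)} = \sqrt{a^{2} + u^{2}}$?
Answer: $\frac{38063}{6} + 4 \sqrt{1258} \approx 6485.7$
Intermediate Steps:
$z{\left(I \right)} = - \frac{31}{6}$ ($z{\left(I \right)} = \left(-31\right) \frac{1}{6} = - \frac{31}{6}$)
$y = 6716 + 4 \sqrt{1258}$ ($y = 6716 + \sqrt{92^{2} + \left(-108\right)^{2}} = 6716 + \sqrt{8464 + 11664} = 6716 + \sqrt{20128} = 6716 + 4 \sqrt{1258} \approx 6857.9$)
$\left(\left(49 \left(-9\right) + 74\right) + z{\left(133 \right)}\right) + y = \left(\left(49 \left(-9\right) + 74\right) - \frac{31}{6}\right) + \left(6716 + 4 \sqrt{1258}\right) = \left(\left(-441 + 74\right) - \frac{31}{6}\right) + \left(6716 + 4 \sqrt{1258}\right) = \left(-367 - \frac{31}{6}\right) + \left(6716 + 4 \sqrt{1258}\right) = - \frac{2233}{6} + \left(6716 + 4 \sqrt{1258}\right) = \frac{38063}{6} + 4 \sqrt{1258}$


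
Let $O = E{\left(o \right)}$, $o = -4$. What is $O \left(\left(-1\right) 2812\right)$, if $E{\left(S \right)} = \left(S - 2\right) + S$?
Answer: $28120$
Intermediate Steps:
$E{\left(S \right)} = -2 + 2 S$ ($E{\left(S \right)} = \left(-2 + S\right) + S = -2 + 2 S$)
$O = -10$ ($O = -2 + 2 \left(-4\right) = -2 - 8 = -10$)
$O \left(\left(-1\right) 2812\right) = - 10 \left(\left(-1\right) 2812\right) = \left(-10\right) \left(-2812\right) = 28120$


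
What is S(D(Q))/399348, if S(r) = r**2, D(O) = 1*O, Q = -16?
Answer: 64/99837 ≈ 0.00064105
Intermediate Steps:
D(O) = O
S(D(Q))/399348 = (-16)**2/399348 = 256*(1/399348) = 64/99837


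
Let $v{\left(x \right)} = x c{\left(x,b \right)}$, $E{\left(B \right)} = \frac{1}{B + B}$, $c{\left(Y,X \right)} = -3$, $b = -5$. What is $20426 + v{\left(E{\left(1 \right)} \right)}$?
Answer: $\frac{40849}{2} \approx 20425.0$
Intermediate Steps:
$E{\left(B \right)} = \frac{1}{2 B}$
$v{\left(x \right)} = - 3 x$ ($v{\left(x \right)} = x \left(-3\right) = - 3 x$)
$20426 + v{\left(E{\left(1 \right)} \right)} = 20426 - 3 \frac{1}{2 \cdot 1} = 20426 - 3 \cdot \frac{1}{2} \cdot 1 = 20426 - \frac{3}{2} = \frac{40849}{2}$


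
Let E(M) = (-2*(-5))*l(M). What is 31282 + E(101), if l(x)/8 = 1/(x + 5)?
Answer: 1657986/53 ≈ 31283.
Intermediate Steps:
l(x) = 8/(5 + x) (l(x) = 8/(x + 5) = 8/(5 + x))
E(M) = 80/(5 + M) (E(M) = (-2*(-5))*(8/(5 + M)) = 10*(8/(5 + M)) = 80/(5 + M))
31282 + E(101) = 31282 + 80/(5 + 101) = 31282 + 80/106 = 31282 + 80*(1/106) = 31282 + 40/53 = 1657986/53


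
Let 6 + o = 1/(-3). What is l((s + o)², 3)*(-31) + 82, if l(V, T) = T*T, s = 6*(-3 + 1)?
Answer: -197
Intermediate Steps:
s = -12 (s = 6*(-2) = -12)
o = -19/3 (o = -6 + 1/(-3) = -6 - ⅓ = -19/3 ≈ -6.3333)
l(V, T) = T²
l((s + o)², 3)*(-31) + 82 = 3²*(-31) + 82 = 9*(-31) + 82 = -279 + 82 = -197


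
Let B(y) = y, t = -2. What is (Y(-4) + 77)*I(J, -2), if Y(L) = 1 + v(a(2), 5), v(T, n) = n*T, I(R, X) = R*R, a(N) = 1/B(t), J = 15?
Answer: 33975/2 ≈ 16988.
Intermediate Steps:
a(N) = -1/2 (a(N) = 1/(-2) = -1/2)
I(R, X) = R**2
v(T, n) = T*n
Y(L) = -3/2 (Y(L) = 1 - 1/2*5 = 1 - 5/2 = -3/2)
(Y(-4) + 77)*I(J, -2) = (-3/2 + 77)*15**2 = (151/2)*225 = 33975/2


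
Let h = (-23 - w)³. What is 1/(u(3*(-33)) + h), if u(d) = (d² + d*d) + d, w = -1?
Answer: 1/8855 ≈ 0.00011293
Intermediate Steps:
u(d) = d + 2*d² (u(d) = (d² + d²) + d = 2*d² + d = d + 2*d²)
h = -10648 (h = (-23 - 1*(-1))³ = (-23 + 1)³ = (-22)³ = -10648)
1/(u(3*(-33)) + h) = 1/((3*(-33))*(1 + 2*(3*(-33))) - 10648) = 1/(-99*(1 + 2*(-99)) - 10648) = 1/(-99*(1 - 198) - 10648) = 1/(-99*(-197) - 10648) = 1/(19503 - 10648) = 1/8855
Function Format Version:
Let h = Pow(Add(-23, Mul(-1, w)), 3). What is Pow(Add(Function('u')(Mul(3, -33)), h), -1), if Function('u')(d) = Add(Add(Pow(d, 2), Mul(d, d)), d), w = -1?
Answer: Rational(1, 8855) ≈ 0.00011293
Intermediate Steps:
Function('u')(d) = Add(d, Mul(2, Pow(d, 2))) (Function('u')(d) = Add(Add(Pow(d, 2), Pow(d, 2)), d) = Add(Mul(2, Pow(d, 2)), d) = Add(d, Mul(2, Pow(d, 2))))
h = -10648 (h = Pow(Add(-23, Mul(-1, -1)), 3) = Pow(Add(-23, 1), 3) = Pow(-22, 3) = -10648)
Pow(Add(Function('u')(Mul(3, -33)), h), -1) = Pow(Add(Mul(Mul(3, -33), Add(1, Mul(2, Mul(3, -33)))), -10648), -1) = Pow(Add(Mul(-99, Add(1, Mul(2, -99))), -10648), -1) = Pow(Add(Mul(-99, Add(1, -198)), -10648), -1) = Pow(Add(Mul(-99, -197), -10648), -1) = Pow(Add(19503, -10648), -1) = Pow(8855, -1) = Rational(1, 8855)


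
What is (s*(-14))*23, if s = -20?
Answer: 6440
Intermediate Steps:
(s*(-14))*23 = -20*(-14)*23 = 280*23 = 6440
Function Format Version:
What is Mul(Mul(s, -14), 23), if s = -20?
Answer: 6440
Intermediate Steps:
Mul(Mul(s, -14), 23) = Mul(Mul(-20, -14), 23) = Mul(280, 23) = 6440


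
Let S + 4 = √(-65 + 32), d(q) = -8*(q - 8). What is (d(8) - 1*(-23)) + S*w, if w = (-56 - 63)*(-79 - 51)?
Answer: -61857 + 15470*I*√33 ≈ -61857.0 + 88868.0*I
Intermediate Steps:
w = 15470 (w = -119*(-130) = 15470)
d(q) = 64 - 8*q (d(q) = -8*(-8 + q) = 64 - 8*q)
S = -4 + I*√33 (S = -4 + √(-65 + 32) = -4 + √(-33) = -4 + I*√33 ≈ -4.0 + 5.7446*I)
(d(8) - 1*(-23)) + S*w = ((64 - 8*8) - 1*(-23)) + (-4 + I*√33)*15470 = ((64 - 64) + 23) + (-61880 + 15470*I*√33) = (0 + 23) + (-61880 + 15470*I*√33) = 23 + (-61880 + 15470*I*√33) = -61857 + 15470*I*√33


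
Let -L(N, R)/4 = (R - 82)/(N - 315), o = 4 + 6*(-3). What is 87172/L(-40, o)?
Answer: -7736515/96 ≈ -80589.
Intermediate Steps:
o = -14 (o = 4 - 18 = -14)
L(N, R) = -4*(-82 + R)/(-315 + N) (L(N, R) = -4*(R - 82)/(N - 315) = -4*(-82 + R)/(-315 + N))
87172/L(-40, o) = 87172/((4*(82 - 1*(-14))/(-315 - 40))) = 87172/((4*(82 + 14)/(-355))) = 87172/((4*(-1/355)*96)) = 87172/(-384/355) = 87172*(-355/384) = -7736515/96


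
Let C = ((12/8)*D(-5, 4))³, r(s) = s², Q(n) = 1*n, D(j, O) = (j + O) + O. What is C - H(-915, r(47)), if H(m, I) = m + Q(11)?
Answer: 7961/8 ≈ 995.13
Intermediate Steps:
D(j, O) = j + 2*O (D(j, O) = (O + j) + O = j + 2*O)
Q(n) = n
H(m, I) = 11 + m (H(m, I) = m + 11 = 11 + m)
C = 729/8 (C = ((12/8)*(-5 + 2*4))³ = ((12*(⅛))*(-5 + 8))³ = ((3/2)*3)³ = (9/2)³ = 729/8 ≈ 91.125)
C - H(-915, r(47)) = 729/8 - (11 - 915) = 729/8 - 1*(-904) = 729/8 + 904 = 7961/8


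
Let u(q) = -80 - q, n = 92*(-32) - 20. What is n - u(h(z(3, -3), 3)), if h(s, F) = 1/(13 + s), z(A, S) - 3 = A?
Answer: -54795/19 ≈ -2883.9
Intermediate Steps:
z(A, S) = 3 + A
n = -2964 (n = -2944 - 20 = -2964)
n - u(h(z(3, -3), 3)) = -2964 - (-80 - 1/(13 + (3 + 3))) = -2964 - (-80 - 1/(13 + 6)) = -2964 - (-80 - 1/19) = -2964 - 1*(-1521/19) = -2964 + 1521/19 = -54795/19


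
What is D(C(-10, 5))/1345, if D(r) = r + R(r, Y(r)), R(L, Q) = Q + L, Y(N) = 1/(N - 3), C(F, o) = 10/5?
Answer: 3/1345 ≈ 0.0022305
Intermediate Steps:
C(F, o) = 2 (C(F, o) = 10*(⅕) = 2)
Y(N) = 1/(-3 + N)
R(L, Q) = L + Q
D(r) = 1/(-3 + r) + 2*r (D(r) = r + (r + 1/(-3 + r)) = 1/(-3 + r) + 2*r)
D(C(-10, 5))/1345 = ((1 + 2*2*(-3 + 2))/(-3 + 2))/1345 = ((1 + 2*2*(-1))/(-1))*(1/1345) = -(1 - 4)*(1/1345) = -1*(-3)*(1/1345) = 3*(1/1345) = 3/1345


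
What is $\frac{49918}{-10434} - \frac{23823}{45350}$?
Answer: $- \frac{1256175241}{236590950} \approx -5.3095$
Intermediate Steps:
$\frac{49918}{-10434} - \frac{23823}{45350} = 49918 \left(- \frac{1}{10434}\right) - \frac{23823}{45350} = - \frac{24959}{5217} - \frac{23823}{45350} = - \frac{1256175241}{236590950}$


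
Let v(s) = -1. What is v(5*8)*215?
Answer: -215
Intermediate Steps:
v(5*8)*215 = -1*215 = -215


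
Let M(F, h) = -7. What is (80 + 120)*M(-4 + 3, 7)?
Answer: -1400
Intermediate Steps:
(80 + 120)*M(-4 + 3, 7) = (80 + 120)*(-7) = 200*(-7) = -1400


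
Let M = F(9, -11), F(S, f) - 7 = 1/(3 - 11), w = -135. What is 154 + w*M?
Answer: -6193/8 ≈ -774.13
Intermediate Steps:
F(S, f) = 55/8 (F(S, f) = 7 + 1/(3 - 11) = 7 + 1/(-8) = 7 - ⅛ = 55/8)
M = 55/8 ≈ 6.8750
154 + w*M = 154 - 135*55/8 = 154 - 7425/8 = -6193/8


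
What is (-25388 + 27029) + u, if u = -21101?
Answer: -19460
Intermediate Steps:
(-25388 + 27029) + u = (-25388 + 27029) - 21101 = 1641 - 21101 = -19460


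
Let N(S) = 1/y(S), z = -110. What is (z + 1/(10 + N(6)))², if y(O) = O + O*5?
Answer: 1574026276/130321 ≈ 12078.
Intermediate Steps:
y(O) = 6*O (y(O) = O + 5*O = 6*O)
N(S) = 1/(6*S)
(z + 1/(10 + N(6)))² = (-110 + 1/(10 + (⅙)/6))² = (-110 + 1/(10 + (⅙)*(⅙)))² = (-110 + 1/(10 + 1/36))² = (-110 + 1/(361/36))² = (-110 + 36/361)² = (-39674/361)² = 1574026276/130321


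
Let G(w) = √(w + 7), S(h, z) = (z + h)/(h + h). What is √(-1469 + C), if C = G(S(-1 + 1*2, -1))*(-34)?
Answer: √(-1469 - 34*√7) ≈ 39.484*I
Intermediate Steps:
S(h, z) = (h + z)/(2*h) (S(h, z) = (h + z)/((2*h)) = (h + z)*(1/(2*h)) = (h + z)/(2*h))
G(w) = √(7 + w)
C = -34*√7 (C = √(7 + ((-1 + 1*2) - 1)/(2*(-1 + 1*2)))*(-34) = √(7 + ((-1 + 2) - 1)/(2*(-1 + 2)))*(-34) = √(7 + (½)*(1 - 1)/1)*(-34) = √(7 + (½)*1*0)*(-34) = √(7 + 0)*(-34) = √7*(-34) = -34*√7 ≈ -89.956)
√(-1469 + C) = √(-1469 - 34*√7)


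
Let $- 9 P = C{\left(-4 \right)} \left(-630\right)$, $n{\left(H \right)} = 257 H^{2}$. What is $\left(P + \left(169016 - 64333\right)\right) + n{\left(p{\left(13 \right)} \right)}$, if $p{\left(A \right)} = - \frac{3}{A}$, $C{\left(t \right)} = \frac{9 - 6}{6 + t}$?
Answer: $\frac{17711485}{169} \approx 1.048 \cdot 10^{5}$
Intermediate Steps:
$C{\left(t \right)} = \frac{3}{6 + t}$
$P = 105$ ($P = - \frac{\frac{3}{6 - 4} \left(-630\right)}{9} = - \frac{\frac{3}{2} \left(-630\right)}{9} = \left(- \frac{1}{9}\right) \left(-945\right) = 105$)
$\left(P + \left(169016 - 64333\right)\right) + n{\left(p{\left(13 \right)} \right)} = \left(105 + \left(169016 - 64333\right)\right) + 257 \left(- \frac{3}{13}\right)^{2} = \left(105 + \left(169016 - 64333\right)\right) + 257 \left(\left(-3\right) \frac{1}{13}\right)^{2} = \left(105 + 104683\right) + 257 \left(- \frac{3}{13}\right)^{2} = 104788 + 257 \cdot \frac{9}{169} = 104788 + \frac{2313}{169} = \frac{17711485}{169}$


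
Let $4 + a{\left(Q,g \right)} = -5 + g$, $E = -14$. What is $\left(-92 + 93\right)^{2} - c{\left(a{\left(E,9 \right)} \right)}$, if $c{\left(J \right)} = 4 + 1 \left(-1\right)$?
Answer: $-2$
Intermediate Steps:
$a{\left(Q,g \right)} = -9 + g$ ($a{\left(Q,g \right)} = -4 + \left(-5 + g\right) = -9 + g$)
$c{\left(J \right)} = 3$ ($c{\left(J \right)} = 4 - 1 = 3$)
$\left(-92 + 93\right)^{2} - c{\left(a{\left(E,9 \right)} \right)} = \left(-92 + 93\right)^{2} - 3 = 1^{2} - 3 = 1 - 3 = -2$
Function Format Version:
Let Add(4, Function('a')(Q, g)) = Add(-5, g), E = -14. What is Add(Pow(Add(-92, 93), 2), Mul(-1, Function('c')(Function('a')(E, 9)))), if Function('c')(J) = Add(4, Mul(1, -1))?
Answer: -2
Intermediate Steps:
Function('a')(Q, g) = Add(-9, g) (Function('a')(Q, g) = Add(-4, Add(-5, g)) = Add(-9, g))
Function('c')(J) = 3 (Function('c')(J) = Add(4, -1) = 3)
Add(Pow(Add(-92, 93), 2), Mul(-1, Function('c')(Function('a')(E, 9)))) = Add(Pow(Add(-92, 93), 2), Mul(-1, 3)) = Add(Pow(1, 2), -3) = Add(1, -3) = -2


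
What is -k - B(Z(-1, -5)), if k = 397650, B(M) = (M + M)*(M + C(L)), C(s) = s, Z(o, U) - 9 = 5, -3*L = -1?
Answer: -1194154/3 ≈ -3.9805e+5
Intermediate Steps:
L = ⅓ (L = -⅓*(-1) = ⅓ ≈ 0.33333)
Z(o, U) = 14 (Z(o, U) = 9 + 5 = 14)
B(M) = 2*M*(⅓ + M) (B(M) = (M + M)*(M + ⅓) = (2*M)*(⅓ + M) = 2*M*(⅓ + M))
-k - B(Z(-1, -5)) = -1*397650 - 2*14*(1 + 3*14)/3 = -397650 - 2*14*(1 + 42)/3 = -397650 - 2*14*43/3 = -397650 - 1*1204/3 = -397650 - 1204/3 = -1194154/3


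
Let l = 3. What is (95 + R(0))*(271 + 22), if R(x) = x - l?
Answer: 26956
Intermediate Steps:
R(x) = -3 + x (R(x) = x - 1*3 = x - 3 = -3 + x)
(95 + R(0))*(271 + 22) = (95 + (-3 + 0))*(271 + 22) = (95 - 3)*293 = 92*293 = 26956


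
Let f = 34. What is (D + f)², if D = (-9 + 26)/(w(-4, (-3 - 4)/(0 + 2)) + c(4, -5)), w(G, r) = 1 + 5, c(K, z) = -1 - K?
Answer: 2601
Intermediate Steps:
w(G, r) = 6
D = 17 (D = (-9 + 26)/(6 + (-1 - 1*4)) = 17/(6 + (-1 - 4)) = 17/(6 - 5) = 17/1 = 17*1 = 17)
(D + f)² = (17 + 34)² = 51² = 2601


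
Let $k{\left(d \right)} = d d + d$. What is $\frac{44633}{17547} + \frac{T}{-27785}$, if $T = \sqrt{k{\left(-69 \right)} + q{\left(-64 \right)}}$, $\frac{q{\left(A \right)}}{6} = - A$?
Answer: $\frac{44633}{17547} - \frac{6 \sqrt{141}}{27785} \approx 2.5411$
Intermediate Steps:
$k{\left(d \right)} = d + d^{2}$ ($k{\left(d \right)} = d^{2} + d = d + d^{2}$)
$q{\left(A \right)} = - 6 A$ ($q{\left(A \right)} = 6 \left(- A\right) = - 6 A$)
$T = 6 \sqrt{141}$ ($T = \sqrt{- 69 \left(1 - 69\right) - -384} = \sqrt{\left(-69\right) \left(-68\right) + 384} = \sqrt{4692 + 384} = \sqrt{5076} = 6 \sqrt{141} \approx 71.246$)
$\frac{44633}{17547} + \frac{T}{-27785} = \frac{44633}{17547} + \frac{6 \sqrt{141}}{-27785} = 44633 \cdot \frac{1}{17547} + 6 \sqrt{141} \left(- \frac{1}{27785}\right) = \frac{44633}{17547} - \frac{6 \sqrt{141}}{27785}$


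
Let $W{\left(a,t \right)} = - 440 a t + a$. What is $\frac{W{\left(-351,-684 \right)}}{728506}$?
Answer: $- \frac{105637311}{728506} \approx -145.01$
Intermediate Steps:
$W{\left(a,t \right)} = a - 440 a t$ ($W{\left(a,t \right)} = - 440 a t + a = a - 440 a t$)
$\frac{W{\left(-351,-684 \right)}}{728506} = \frac{\left(-351\right) \left(1 - -300960\right)}{728506} = - 351 \left(1 + 300960\right) \frac{1}{728506} = \left(-351\right) 300961 \cdot \frac{1}{728506} = \left(-105637311\right) \frac{1}{728506} = - \frac{105637311}{728506}$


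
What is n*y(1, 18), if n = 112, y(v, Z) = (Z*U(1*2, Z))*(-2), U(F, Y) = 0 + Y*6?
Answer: -435456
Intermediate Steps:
U(F, Y) = 6*Y (U(F, Y) = 0 + 6*Y = 6*Y)
y(v, Z) = -12*Z² (y(v, Z) = (Z*(6*Z))*(-2) = (6*Z²)*(-2) = -12*Z²)
n*y(1, 18) = 112*(-12*18²) = 112*(-12*324) = 112*(-3888) = -435456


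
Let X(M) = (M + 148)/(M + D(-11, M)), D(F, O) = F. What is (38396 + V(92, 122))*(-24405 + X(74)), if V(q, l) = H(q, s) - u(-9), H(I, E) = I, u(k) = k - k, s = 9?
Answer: -19722444328/21 ≈ -9.3916e+8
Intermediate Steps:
u(k) = 0
V(q, l) = q (V(q, l) = q - 1*0 = q + 0 = q)
X(M) = (148 + M)/(-11 + M) (X(M) = (M + 148)/(M - 11) = (148 + M)/(-11 + M))
(38396 + V(92, 122))*(-24405 + X(74)) = (38396 + 92)*(-24405 + (148 + 74)/(-11 + 74)) = 38488*(-24405 + 222/63) = 38488*(-24405 + (1/63)*222) = 38488*(-24405 + 74/21) = 38488*(-512431/21) = -19722444328/21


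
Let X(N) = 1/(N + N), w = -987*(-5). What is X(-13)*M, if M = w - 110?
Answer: -4825/26 ≈ -185.58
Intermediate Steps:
w = 4935
X(N) = 1/(2*N)
M = 4825 (M = 4935 - 110 = 4825)
X(-13)*M = ((½)/(-13))*4825 = ((½)*(-1/13))*4825 = -1/26*4825 = -4825/26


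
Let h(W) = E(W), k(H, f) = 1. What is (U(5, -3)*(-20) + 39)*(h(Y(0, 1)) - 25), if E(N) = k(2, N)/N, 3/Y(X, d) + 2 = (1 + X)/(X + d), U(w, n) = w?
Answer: 4636/3 ≈ 1545.3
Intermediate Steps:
Y(X, d) = 3/(-2 + (1 + X)/(X + d))
E(N) = 1/N
h(W) = 1/W
(U(5, -3)*(-20) + 39)*(h(Y(0, 1)) - 25) = (5*(-20) + 39)*(1/(3*(-1*0 - 1*1)/(-1 + 0 + 2*1)) - 25) = (-100 + 39)*(1/(3*(0 - 1)/(-1 + 0 + 2)) - 25) = -61*(1/(3*(-1)/1) - 25) = -61*(1/(3*1*(-1)) - 25) = -61*(1/(-3) - 25) = -61*(-⅓ - 25) = -61*(-76/3) = 4636/3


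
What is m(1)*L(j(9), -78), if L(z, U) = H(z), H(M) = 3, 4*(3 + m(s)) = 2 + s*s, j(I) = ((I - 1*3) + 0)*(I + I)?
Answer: -27/4 ≈ -6.7500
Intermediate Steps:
j(I) = 2*I*(-3 + I) (j(I) = ((I - 3) + 0)*(2*I) = ((-3 + I) + 0)*(2*I) = (-3 + I)*(2*I) = 2*I*(-3 + I))
m(s) = -5/2 + s²/4 (m(s) = -3 + (2 + s*s)/4 = -3 + (2 + s²)/4 = -3 + (½ + s²/4) = -5/2 + s²/4)
L(z, U) = 3
m(1)*L(j(9), -78) = (-5/2 + (¼)*1²)*3 = (-5/2 + (¼)*1)*3 = (-5/2 + ¼)*3 = -9/4*3 = -27/4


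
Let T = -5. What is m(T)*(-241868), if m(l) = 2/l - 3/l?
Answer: -241868/5 ≈ -48374.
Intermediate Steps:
m(l) = -1/l
m(T)*(-241868) = -1/(-5)*(-241868) = -1*(-⅕)*(-241868) = (⅕)*(-241868) = -241868/5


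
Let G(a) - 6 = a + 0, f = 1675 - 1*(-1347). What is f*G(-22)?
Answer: -48352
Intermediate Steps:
f = 3022 (f = 1675 + 1347 = 3022)
G(a) = 6 + a (G(a) = 6 + (a + 0) = 6 + a)
f*G(-22) = 3022*(6 - 22) = 3022*(-16) = -48352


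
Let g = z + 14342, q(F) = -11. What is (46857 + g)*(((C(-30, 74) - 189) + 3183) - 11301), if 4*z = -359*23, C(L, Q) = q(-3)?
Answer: -983765701/2 ≈ -4.9188e+8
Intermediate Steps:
C(L, Q) = -11
z = -8257/4 (z = (-359*23)/4 = (¼)*(-8257) = -8257/4 ≈ -2064.3)
g = 49111/4 (g = -8257/4 + 14342 = 49111/4 ≈ 12278.)
(46857 + g)*(((C(-30, 74) - 189) + 3183) - 11301) = (46857 + 49111/4)*(((-11 - 189) + 3183) - 11301) = 236539*((-200 + 3183) - 11301)/4 = 236539*(2983 - 11301)/4 = (236539/4)*(-8318) = -983765701/2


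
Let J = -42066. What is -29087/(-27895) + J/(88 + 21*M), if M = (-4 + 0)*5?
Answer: 591543977/4630570 ≈ 127.75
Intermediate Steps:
M = -20 (M = -4*5 = -20)
-29087/(-27895) + J/(88 + 21*M) = -29087/(-27895) - 42066/(88 + 21*(-20)) = -29087*(-1/27895) - 42066/(88 - 420) = 29087/27895 - 42066/(-332) = 29087/27895 - 42066*(-1/332) = 29087/27895 + 21033/166 = 591543977/4630570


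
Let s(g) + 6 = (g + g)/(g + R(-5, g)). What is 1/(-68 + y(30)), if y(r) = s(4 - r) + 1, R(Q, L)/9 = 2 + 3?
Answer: -19/1439 ≈ -0.013204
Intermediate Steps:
R(Q, L) = 45 (R(Q, L) = 9*(2 + 3) = 9*5 = 45)
s(g) = -6 + 2*g/(45 + g) (s(g) = -6 + (g + g)/(g + 45) = -6 + (2*g)/(45 + g) = -6 + 2*g/(45 + g))
y(r) = 1 + 2*(-143 + 2*r)/(49 - r) (y(r) = 2*(-135 - 2*(4 - r))/(45 + (4 - r)) + 1 = 2*(-135 + (-8 + 2*r))/(49 - r) + 1 = 2*(-143 + 2*r)/(49 - r) + 1 = 1 + 2*(-143 + 2*r)/(49 - r))
1/(-68 + y(30)) = 1/(-68 + 3*(79 - 1*30)/(-49 + 30)) = 1/(-68 + 3*(79 - 30)/(-19)) = 1/(-68 + 3*(-1/19)*49) = 1/(-68 - 147/19) = 1/(-1439/19) = -19/1439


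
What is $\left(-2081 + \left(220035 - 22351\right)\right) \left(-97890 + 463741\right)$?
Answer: $71561553153$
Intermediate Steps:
$\left(-2081 + \left(220035 - 22351\right)\right) \left(-97890 + 463741\right) = \left(-2081 + \left(220035 - 22351\right)\right) 365851 = \left(-2081 + 197684\right) 365851 = 195603 \cdot 365851 = 71561553153$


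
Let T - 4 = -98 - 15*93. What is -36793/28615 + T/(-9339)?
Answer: -301002092/267235485 ≈ -1.1264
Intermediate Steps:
T = -1489 (T = 4 + (-98 - 15*93) = 4 + (-98 - 1395) = 4 - 1493 = -1489)
-36793/28615 + T/(-9339) = -36793/28615 - 1489/(-9339) = -36793*1/28615 - 1489*(-1/9339) = -36793/28615 + 1489/9339 = -301002092/267235485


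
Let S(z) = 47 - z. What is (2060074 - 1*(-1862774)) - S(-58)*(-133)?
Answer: 3936813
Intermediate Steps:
(2060074 - 1*(-1862774)) - S(-58)*(-133) = (2060074 - 1*(-1862774)) - (47 - 1*(-58))*(-133) = (2060074 + 1862774) - (47 + 58)*(-133) = 3922848 - 105*(-133) = 3922848 - 1*(-13965) = 3922848 + 13965 = 3936813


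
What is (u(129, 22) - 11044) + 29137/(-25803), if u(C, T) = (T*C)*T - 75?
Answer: 1324103414/25803 ≈ 51316.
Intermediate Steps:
u(C, T) = -75 + C*T² (u(C, T) = (C*T)*T - 75 = C*T² - 75 = -75 + C*T²)
(u(129, 22) - 11044) + 29137/(-25803) = ((-75 + 129*22²) - 11044) + 29137/(-25803) = ((-75 + 129*484) - 11044) + 29137*(-1/25803) = ((-75 + 62436) - 11044) - 29137/25803 = (62361 - 11044) - 29137/25803 = 51317 - 29137/25803 = 1324103414/25803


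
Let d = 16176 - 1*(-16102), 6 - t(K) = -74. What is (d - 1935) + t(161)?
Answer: 30423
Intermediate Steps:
t(K) = 80 (t(K) = 6 - 1*(-74) = 6 + 74 = 80)
d = 32278 (d = 16176 + 16102 = 32278)
(d - 1935) + t(161) = (32278 - 1935) + 80 = 30343 + 80 = 30423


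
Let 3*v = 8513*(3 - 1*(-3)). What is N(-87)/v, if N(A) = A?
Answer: -87/17026 ≈ -0.0051098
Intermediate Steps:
v = 17026 (v = (8513*(3 - 1*(-3)))/3 = (8513*(3 + 3))/3 = (8513*6)/3 = (1/3)*51078 = 17026)
N(-87)/v = -87/17026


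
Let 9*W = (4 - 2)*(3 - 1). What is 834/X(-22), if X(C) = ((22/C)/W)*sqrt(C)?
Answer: 556*I*sqrt(22)/33 ≈ 79.026*I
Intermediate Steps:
W = 4/9 (W = ((4 - 2)*(3 - 1))/9 = (2*2)/9 = (1/9)*4 = 4/9 ≈ 0.44444)
X(C) = 99/(2*sqrt(C)) (X(C) = ((22/C)/(4/9))*sqrt(C) = ((22/C)*(9/4))*sqrt(C) = (99/(2*C))*sqrt(C) = 99/(2*sqrt(C)))
834/X(-22) = 834/((99/(2*sqrt(-22)))) = 834/((99*(-I*sqrt(22)/22)/2)) = 834/((-9*I*sqrt(22)/4)) = 834*(2*I*sqrt(22)/99) = 556*I*sqrt(22)/33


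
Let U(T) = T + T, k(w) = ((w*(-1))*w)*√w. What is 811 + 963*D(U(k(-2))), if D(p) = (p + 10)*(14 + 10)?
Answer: 231931 - 184896*I*√2 ≈ 2.3193e+5 - 2.6148e+5*I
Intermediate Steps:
k(w) = -w^(5/2) (k(w) = ((-w)*w)*√w = (-w²)*√w = -w^(5/2))
U(T) = 2*T
D(p) = 240 + 24*p (D(p) = (10 + p)*24 = 240 + 24*p)
811 + 963*D(U(k(-2))) = 811 + 963*(240 + 24*(2*(-(-2)^(5/2)))) = 811 + 963*(240 + 24*(2*(-4*I*√2))) = 811 + 963*(240 + 24*(-8*I*√2)) = 811 + 963*(240 - 192*I*√2) = 811 + (231120 - 184896*I*√2) = 231931 - 184896*I*√2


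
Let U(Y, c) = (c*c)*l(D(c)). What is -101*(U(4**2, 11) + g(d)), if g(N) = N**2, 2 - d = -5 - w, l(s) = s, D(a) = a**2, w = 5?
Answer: -1493285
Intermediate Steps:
d = 12 (d = 2 - (-5 - 1*5) = 2 - (-5 - 5) = 2 - 1*(-10) = 2 + 10 = 12)
U(Y, c) = c**4 (U(Y, c) = (c*c)*c**2 = c**2*c**2 = c**4)
-101*(U(4**2, 11) + g(d)) = -101*(11**4 + 12**2) = -101*(14641 + 144) = -101*14785 = -1493285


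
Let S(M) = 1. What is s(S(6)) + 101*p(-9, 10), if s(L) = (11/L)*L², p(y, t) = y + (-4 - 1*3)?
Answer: -1605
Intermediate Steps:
p(y, t) = -7 + y (p(y, t) = y + (-4 - 3) = y - 7 = -7 + y)
s(L) = 11*L
s(S(6)) + 101*p(-9, 10) = 11*1 + 101*(-7 - 9) = 11 + 101*(-16) = 11 - 1616 = -1605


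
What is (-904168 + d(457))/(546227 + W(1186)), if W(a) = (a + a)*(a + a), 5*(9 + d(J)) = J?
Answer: -4520428/30863055 ≈ -0.14647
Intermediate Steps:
d(J) = -9 + J/5
W(a) = 4*a**2 (W(a) = (2*a)*(2*a) = 4*a**2)
(-904168 + d(457))/(546227 + W(1186)) = (-904168 + (-9 + (1/5)*457))/(546227 + 4*1186**2) = (-904168 + (-9 + 457/5))/(546227 + 4*1406596) = (-904168 + 412/5)/(546227 + 5626384) = -4520428/5/6172611 = -4520428/5*1/6172611 = -4520428/30863055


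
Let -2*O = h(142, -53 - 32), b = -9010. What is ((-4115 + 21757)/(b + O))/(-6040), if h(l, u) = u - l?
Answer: 8821/26867430 ≈ 0.00032832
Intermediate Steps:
O = 227/2 (O = -((-53 - 32) - 1*142)/2 = -(-85 - 142)/2 = -1/2*(-227) = 227/2 ≈ 113.50)
((-4115 + 21757)/(b + O))/(-6040) = ((-4115 + 21757)/(-9010 + 227/2))/(-6040) = (17642/(-17793/2))*(-1/6040) = (17642*(-2/17793))*(-1/6040) = -35284/17793*(-1/6040) = 8821/26867430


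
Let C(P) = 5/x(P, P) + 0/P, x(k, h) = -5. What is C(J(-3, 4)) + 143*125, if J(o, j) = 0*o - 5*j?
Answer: 17874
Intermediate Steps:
J(o, j) = -5*j (J(o, j) = 0 - 5*j = -5*j)
C(P) = -1 (C(P) = 5/(-5) + 0/P = 5*(-⅕) + 0 = -1 + 0 = -1)
C(J(-3, 4)) + 143*125 = -1 + 143*125 = -1 + 17875 = 17874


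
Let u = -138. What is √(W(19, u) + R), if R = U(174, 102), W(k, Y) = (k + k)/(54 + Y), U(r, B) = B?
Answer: √179130/42 ≈ 10.077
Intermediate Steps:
W(k, Y) = 2*k/(54 + Y) (W(k, Y) = (2*k)/(54 + Y) = 2*k/(54 + Y))
R = 102
√(W(19, u) + R) = √(2*19/(54 - 138) + 102) = √(2*19/(-84) + 102) = √(2*19*(-1/84) + 102) = √(-19/42 + 102) = √(4265/42) = √179130/42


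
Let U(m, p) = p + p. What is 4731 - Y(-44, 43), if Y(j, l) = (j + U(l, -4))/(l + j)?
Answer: 4679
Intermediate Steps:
U(m, p) = 2*p
Y(j, l) = (-8 + j)/(j + l) (Y(j, l) = (j + 2*(-4))/(l + j) = (j - 8)/(j + l) = (-8 + j)/(j + l))
4731 - Y(-44, 43) = 4731 - (-8 - 44)/(-44 + 43) = 4731 - (-52)/(-1) = 4731 - (-1)*(-52) = 4731 - 1*52 = 4731 - 52 = 4679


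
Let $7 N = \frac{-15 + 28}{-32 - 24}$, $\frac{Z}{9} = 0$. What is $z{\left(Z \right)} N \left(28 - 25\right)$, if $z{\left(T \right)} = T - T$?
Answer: $0$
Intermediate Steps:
$Z = 0$ ($Z = 9 \cdot 0 = 0$)
$N = - \frac{13}{392}$ ($N = \frac{\left(-15 + 28\right) \frac{1}{-32 - 24}}{7} = \frac{13 \frac{1}{-56}}{7} = \frac{13 \left(- \frac{1}{56}\right)}{7} = \frac{1}{7} \left(- \frac{13}{56}\right) = - \frac{13}{392} \approx -0.033163$)
$z{\left(T \right)} = 0$
$z{\left(Z \right)} N \left(28 - 25\right) = 0 \left(- \frac{13}{392}\right) \left(28 - 25\right) = 0 \left(28 - 25\right) = 0 \cdot 3 = 0$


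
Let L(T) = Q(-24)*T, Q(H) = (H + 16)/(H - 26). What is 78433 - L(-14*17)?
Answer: 1961777/25 ≈ 78471.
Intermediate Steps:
Q(H) = (16 + H)/(-26 + H)
L(T) = 4*T/25 (L(T) = ((16 - 24)/(-26 - 24))*T = (-8/(-50))*T = (-1/50*(-8))*T = 4*T/25)
78433 - L(-14*17) = 78433 - 4*(-14*17)/25 = 78433 - 4*(-238)/25 = 78433 - 1*(-952/25) = 78433 + 952/25 = 1961777/25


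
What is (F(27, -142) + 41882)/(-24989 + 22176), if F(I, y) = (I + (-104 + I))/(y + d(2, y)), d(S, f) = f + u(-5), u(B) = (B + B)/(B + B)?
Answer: -11852656/796079 ≈ -14.889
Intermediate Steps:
u(B) = 1 (u(B) = (2*B)/((2*B)) = (2*B)*(1/(2*B)) = 1)
d(S, f) = 1 + f (d(S, f) = f + 1 = 1 + f)
F(I, y) = (-104 + 2*I)/(1 + 2*y) (F(I, y) = (I + (-104 + I))/(y + (1 + y)) = (-104 + 2*I)/(1 + 2*y))
(F(27, -142) + 41882)/(-24989 + 22176) = (2*(-52 + 27)/(1 + 2*(-142)) + 41882)/(-24989 + 22176) = (2*(-25)/(1 - 284) + 41882)/(-2813) = (2*(-25)/(-283) + 41882)*(-1/2813) = (2*(-1/283)*(-25) + 41882)*(-1/2813) = (50/283 + 41882)*(-1/2813) = (11852656/283)*(-1/2813) = -11852656/796079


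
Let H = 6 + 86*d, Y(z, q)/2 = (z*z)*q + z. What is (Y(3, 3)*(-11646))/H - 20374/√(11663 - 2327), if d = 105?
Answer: -19410/251 - 10187*√2334/2334 ≈ -288.19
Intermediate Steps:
Y(z, q) = 2*z + 2*q*z² (Y(z, q) = 2*((z*z)*q + z) = 2*(z²*q + z) = 2*(q*z² + z) = 2*(z + q*z²) = 2*z + 2*q*z²)
H = 9036 (H = 6 + 86*105 = 6 + 9030 = 9036)
(Y(3, 3)*(-11646))/H - 20374/√(11663 - 2327) = ((2*3*(1 + 3*3))*(-11646))/9036 - 20374/√(11663 - 2327) = ((2*3*(1 + 9))*(-11646))*(1/9036) - 20374*√2334/4668 = ((2*3*10)*(-11646))*(1/9036) - 20374*√2334/4668 = (60*(-11646))*(1/9036) - 10187*√2334/2334 = -698760*1/9036 - 10187*√2334/2334 = -19410/251 - 10187*√2334/2334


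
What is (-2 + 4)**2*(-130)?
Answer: -520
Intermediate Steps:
(-2 + 4)**2*(-130) = 2**2*(-130) = 4*(-130) = -520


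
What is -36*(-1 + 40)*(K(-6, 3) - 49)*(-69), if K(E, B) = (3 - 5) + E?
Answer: -5521932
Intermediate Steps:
K(E, B) = -2 + E
-36*(-1 + 40)*(K(-6, 3) - 49)*(-69) = -36*(-1 + 40)*((-2 - 6) - 49)*(-69) = -1404*(-8 - 49)*(-69) = -1404*(-57)*(-69) = -36*(-2223)*(-69) = 80028*(-69) = -5521932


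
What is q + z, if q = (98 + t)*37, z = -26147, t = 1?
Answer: -22484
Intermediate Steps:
q = 3663 (q = (98 + 1)*37 = 99*37 = 3663)
q + z = 3663 - 26147 = -22484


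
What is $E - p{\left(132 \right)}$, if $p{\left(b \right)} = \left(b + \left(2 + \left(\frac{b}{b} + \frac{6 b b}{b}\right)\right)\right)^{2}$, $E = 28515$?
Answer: $-830814$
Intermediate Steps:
$p{\left(b \right)} = \left(3 + 7 b\right)^{2}$ ($p{\left(b \right)} = \left(b + \left(2 + \left(1 + \frac{6 b^{2}}{b}\right)\right)\right)^{2} = \left(b + \left(2 + \left(1 + 6 b\right)\right)\right)^{2} = \left(b + \left(3 + 6 b\right)\right)^{2} = \left(3 + 7 b\right)^{2}$)
$E - p{\left(132 \right)} = 28515 - \left(3 + 7 \cdot 132\right)^{2} = 28515 - \left(3 + 924\right)^{2} = 28515 - 927^{2} = 28515 - 859329 = -830814$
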